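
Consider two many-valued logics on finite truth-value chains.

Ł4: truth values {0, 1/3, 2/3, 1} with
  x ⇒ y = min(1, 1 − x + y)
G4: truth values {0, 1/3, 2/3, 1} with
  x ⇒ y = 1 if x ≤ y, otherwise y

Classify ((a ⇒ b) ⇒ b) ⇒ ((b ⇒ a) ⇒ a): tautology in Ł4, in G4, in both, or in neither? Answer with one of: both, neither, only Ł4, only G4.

In Ł4: every assignment gives 1 — tautology.
In G4: at a = 1/3, b = 0 the value is 1/3 — not a tautology.

only Ł4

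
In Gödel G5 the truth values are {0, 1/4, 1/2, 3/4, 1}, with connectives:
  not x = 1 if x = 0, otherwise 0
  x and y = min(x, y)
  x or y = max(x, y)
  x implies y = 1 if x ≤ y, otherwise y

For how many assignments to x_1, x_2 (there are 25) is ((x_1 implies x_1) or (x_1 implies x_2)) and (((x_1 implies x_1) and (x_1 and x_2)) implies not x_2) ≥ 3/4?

value 1: 9 assignments (counts)
value 0: 16 assignments
So 9 of the 25 assignments meet the threshold.

9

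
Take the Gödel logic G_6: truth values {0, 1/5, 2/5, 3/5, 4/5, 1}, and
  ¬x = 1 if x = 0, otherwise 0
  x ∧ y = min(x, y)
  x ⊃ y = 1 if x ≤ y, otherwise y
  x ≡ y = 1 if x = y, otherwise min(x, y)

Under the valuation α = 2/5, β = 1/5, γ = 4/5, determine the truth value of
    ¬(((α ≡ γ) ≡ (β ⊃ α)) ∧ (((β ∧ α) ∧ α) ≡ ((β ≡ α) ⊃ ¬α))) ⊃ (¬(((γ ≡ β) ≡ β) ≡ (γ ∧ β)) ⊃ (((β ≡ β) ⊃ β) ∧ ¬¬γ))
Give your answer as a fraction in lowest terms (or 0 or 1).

1

α ≡ γ = 2/5 ≡ 4/5 = 2/5
β ⊃ α = 1/5 ⊃ 2/5 = 1
(α ≡ γ) ≡ (β ⊃ α) = 2/5 ≡ 1 = 2/5
β ∧ α = 1/5 ∧ 2/5 = 1/5
(β ∧ α) ∧ α = 1/5 ∧ 2/5 = 1/5
β ≡ α = 1/5 ≡ 2/5 = 1/5
¬α = ¬2/5 = 0
(β ≡ α) ⊃ ¬α = 1/5 ⊃ 0 = 0
((β ∧ α) ∧ α) ≡ ((β ≡ α) ⊃ ¬α) = 1/5 ≡ 0 = 0
((α ≡ γ) ≡ (β ⊃ α)) ∧ (((β ∧ α) ∧ α) ≡ ((β ≡ α) ⊃ ¬α)) = 2/5 ∧ 0 = 0
¬(((α ≡ γ) ≡ (β ⊃ α)) ∧ (((β ∧ α) ∧ α) ≡ ((β ≡ α) ⊃ ¬α))) = ¬0 = 1
γ ≡ β = 4/5 ≡ 1/5 = 1/5
(γ ≡ β) ≡ β = 1/5 ≡ 1/5 = 1
γ ∧ β = 4/5 ∧ 1/5 = 1/5
((γ ≡ β) ≡ β) ≡ (γ ∧ β) = 1 ≡ 1/5 = 1/5
¬(((γ ≡ β) ≡ β) ≡ (γ ∧ β)) = ¬1/5 = 0
β ≡ β = 1/5 ≡ 1/5 = 1
(β ≡ β) ⊃ β = 1 ⊃ 1/5 = 1/5
¬γ = ¬4/5 = 0
¬¬γ = ¬0 = 1
((β ≡ β) ⊃ β) ∧ ¬¬γ = 1/5 ∧ 1 = 1/5
¬(((γ ≡ β) ≡ β) ≡ (γ ∧ β)) ⊃ (((β ≡ β) ⊃ β) ∧ ¬¬γ) = 0 ⊃ 1/5 = 1
¬(((α ≡ γ) ≡ (β ⊃ α)) ∧ (((β ∧ α) ∧ α) ≡ ((β ≡ α) ⊃ ¬α))) ⊃ (¬(((γ ≡ β) ≡ β) ≡ (γ ∧ β)) ⊃ (((β ≡ β) ⊃ β) ∧ ¬¬γ)) = 1 ⊃ 1 = 1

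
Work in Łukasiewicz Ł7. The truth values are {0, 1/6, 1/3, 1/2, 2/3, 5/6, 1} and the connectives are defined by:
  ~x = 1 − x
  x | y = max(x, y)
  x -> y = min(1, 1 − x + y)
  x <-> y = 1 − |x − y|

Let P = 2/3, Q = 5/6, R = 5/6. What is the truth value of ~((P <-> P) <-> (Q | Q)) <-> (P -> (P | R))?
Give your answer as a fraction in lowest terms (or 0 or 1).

1/6

P <-> P = 2/3 <-> 2/3 = 1
Q | Q = 5/6 | 5/6 = 5/6
(P <-> P) <-> (Q | Q) = 1 <-> 5/6 = 5/6
~((P <-> P) <-> (Q | Q)) = ~5/6 = 1/6
P | R = 2/3 | 5/6 = 5/6
P -> (P | R) = 2/3 -> 5/6 = 1
~((P <-> P) <-> (Q | Q)) <-> (P -> (P | R)) = 1/6 <-> 1 = 1/6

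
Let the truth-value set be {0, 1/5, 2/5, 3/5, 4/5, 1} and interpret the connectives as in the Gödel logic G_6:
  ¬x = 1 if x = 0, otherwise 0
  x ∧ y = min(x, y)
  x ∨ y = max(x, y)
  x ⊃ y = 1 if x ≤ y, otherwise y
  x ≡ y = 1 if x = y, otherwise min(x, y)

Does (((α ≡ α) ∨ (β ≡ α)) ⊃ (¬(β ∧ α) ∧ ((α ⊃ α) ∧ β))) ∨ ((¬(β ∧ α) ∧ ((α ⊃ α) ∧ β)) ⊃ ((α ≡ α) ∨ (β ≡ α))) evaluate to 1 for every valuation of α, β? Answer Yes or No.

At α = 1/5, β = 4/5, for instance:
α ≡ α = 1/5 ≡ 1/5 = 1
β ≡ α = 4/5 ≡ 1/5 = 1/5
(α ≡ α) ∨ (β ≡ α) = 1 ∨ 1/5 = 1
β ∧ α = 4/5 ∧ 1/5 = 1/5
¬(β ∧ α) = ¬1/5 = 0
α ⊃ α = 1/5 ⊃ 1/5 = 1
(α ⊃ α) ∧ β = 1 ∧ 4/5 = 4/5
¬(β ∧ α) ∧ ((α ⊃ α) ∧ β) = 0 ∧ 4/5 = 0
((α ≡ α) ∨ (β ≡ α)) ⊃ (¬(β ∧ α) ∧ ((α ⊃ α) ∧ β)) = 1 ⊃ 0 = 0
(¬(β ∧ α) ∧ ((α ⊃ α) ∧ β)) ⊃ ((α ≡ α) ∨ (β ≡ α)) = 0 ⊃ 1 = 1
(((α ≡ α) ∨ (β ≡ α)) ⊃ (¬(β ∧ α) ∧ ((α ⊃ α) ∧ β))) ∨ ((¬(β ∧ α) ∧ ((α ⊃ α) ∧ β)) ⊃ ((α ≡ α) ∨ (β ≡ α))) = 0 ∨ 1 = 1
and checking the remaining 35 assignments likewise gives ≥ 1 in every case.

Yes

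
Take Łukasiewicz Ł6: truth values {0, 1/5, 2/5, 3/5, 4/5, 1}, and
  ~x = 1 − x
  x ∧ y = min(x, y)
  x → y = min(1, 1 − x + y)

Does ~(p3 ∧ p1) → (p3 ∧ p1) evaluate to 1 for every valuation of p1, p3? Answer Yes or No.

Counterexample: take p1 = 0, p3 = 0.
p3 ∧ p1 = 0 ∧ 0 = 0
~(p3 ∧ p1) = ~0 = 1
p3 ∧ p1 = 0 ∧ 0 = 0
~(p3 ∧ p1) → (p3 ∧ p1) = 1 → 0 = 0
This gives 0 ≠ 1.

No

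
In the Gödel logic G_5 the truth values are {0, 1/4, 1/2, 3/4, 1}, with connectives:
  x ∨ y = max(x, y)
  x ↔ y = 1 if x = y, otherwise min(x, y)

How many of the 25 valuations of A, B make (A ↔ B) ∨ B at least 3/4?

13

value 1: 9 assignments (counts)
value 3/4: 4 assignments (counts)
value 1/2: 4 assignments
value 1/4: 4 assignments
value 0: 4 assignments
So 13 of the 25 assignments meet the threshold.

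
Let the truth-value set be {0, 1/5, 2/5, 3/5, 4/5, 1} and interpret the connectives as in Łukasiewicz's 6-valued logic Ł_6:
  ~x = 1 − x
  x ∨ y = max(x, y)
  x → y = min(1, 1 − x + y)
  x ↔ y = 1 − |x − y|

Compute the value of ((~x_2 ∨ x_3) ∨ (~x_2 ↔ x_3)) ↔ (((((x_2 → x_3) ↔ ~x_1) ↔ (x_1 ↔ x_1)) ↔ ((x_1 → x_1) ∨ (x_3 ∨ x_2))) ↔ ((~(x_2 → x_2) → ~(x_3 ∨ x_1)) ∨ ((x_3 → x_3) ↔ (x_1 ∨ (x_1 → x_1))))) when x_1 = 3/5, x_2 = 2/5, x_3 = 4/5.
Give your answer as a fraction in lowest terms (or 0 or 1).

3/5

~x_2 = ~2/5 = 3/5
~x_2 ∨ x_3 = 3/5 ∨ 4/5 = 4/5
~x_2 = ~2/5 = 3/5
~x_2 ↔ x_3 = 3/5 ↔ 4/5 = 4/5
(~x_2 ∨ x_3) ∨ (~x_2 ↔ x_3) = 4/5 ∨ 4/5 = 4/5
x_2 → x_3 = 2/5 → 4/5 = 1
~x_1 = ~3/5 = 2/5
(x_2 → x_3) ↔ ~x_1 = 1 ↔ 2/5 = 2/5
x_1 ↔ x_1 = 3/5 ↔ 3/5 = 1
((x_2 → x_3) ↔ ~x_1) ↔ (x_1 ↔ x_1) = 2/5 ↔ 1 = 2/5
x_1 → x_1 = 3/5 → 3/5 = 1
x_3 ∨ x_2 = 4/5 ∨ 2/5 = 4/5
(x_1 → x_1) ∨ (x_3 ∨ x_2) = 1 ∨ 4/5 = 1
(((x_2 → x_3) ↔ ~x_1) ↔ (x_1 ↔ x_1)) ↔ ((x_1 → x_1) ∨ (x_3 ∨ x_2)) = 2/5 ↔ 1 = 2/5
x_2 → x_2 = 2/5 → 2/5 = 1
~(x_2 → x_2) = ~1 = 0
x_3 ∨ x_1 = 4/5 ∨ 3/5 = 4/5
~(x_3 ∨ x_1) = ~4/5 = 1/5
~(x_2 → x_2) → ~(x_3 ∨ x_1) = 0 → 1/5 = 1
x_3 → x_3 = 4/5 → 4/5 = 1
x_1 → x_1 = 3/5 → 3/5 = 1
x_1 ∨ (x_1 → x_1) = 3/5 ∨ 1 = 1
(x_3 → x_3) ↔ (x_1 ∨ (x_1 → x_1)) = 1 ↔ 1 = 1
(~(x_2 → x_2) → ~(x_3 ∨ x_1)) ∨ ((x_3 → x_3) ↔ (x_1 ∨ (x_1 → x_1))) = 1 ∨ 1 = 1
((((x_2 → x_3) ↔ ~x_1) ↔ (x_1 ↔ x_1)) ↔ ((x_1 → x_1) ∨ (x_3 ∨ x_2))) ↔ ((~(x_2 → x_2) → ~(x_3 ∨ x_1)) ∨ ((x_3 → x_3) ↔ (x_1 ∨ (x_1 → x_1)))) = 2/5 ↔ 1 = 2/5
((~x_2 ∨ x_3) ∨ (~x_2 ↔ x_3)) ↔ (((((x_2 → x_3) ↔ ~x_1) ↔ (x_1 ↔ x_1)) ↔ ((x_1 → x_1) ∨ (x_3 ∨ x_2))) ↔ ((~(x_2 → x_2) → ~(x_3 ∨ x_1)) ∨ ((x_3 → x_3) ↔ (x_1 ∨ (x_1 → x_1))))) = 4/5 ↔ 2/5 = 3/5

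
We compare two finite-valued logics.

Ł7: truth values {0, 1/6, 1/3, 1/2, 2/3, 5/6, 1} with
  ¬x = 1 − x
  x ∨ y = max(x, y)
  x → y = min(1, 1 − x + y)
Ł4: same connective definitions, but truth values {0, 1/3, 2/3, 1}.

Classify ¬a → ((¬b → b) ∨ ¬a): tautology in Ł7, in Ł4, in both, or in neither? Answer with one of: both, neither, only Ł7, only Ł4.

both

In Ł7: every assignment gives 1 — tautology.
In Ł4: every assignment gives 1 — tautology.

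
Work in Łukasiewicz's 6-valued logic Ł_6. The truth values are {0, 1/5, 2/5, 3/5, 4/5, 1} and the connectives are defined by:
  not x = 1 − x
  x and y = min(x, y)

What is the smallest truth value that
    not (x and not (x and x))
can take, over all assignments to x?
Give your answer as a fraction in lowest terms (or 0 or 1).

Take x = 2/5:
x and x = 2/5 and 2/5 = 2/5
not (x and x) = not 2/5 = 3/5
x and not (x and x) = 2/5 and 3/5 = 2/5
not (x and not (x and x)) = not 2/5 = 3/5
No assignment yields a value below 3/5, so this is the minimum.

3/5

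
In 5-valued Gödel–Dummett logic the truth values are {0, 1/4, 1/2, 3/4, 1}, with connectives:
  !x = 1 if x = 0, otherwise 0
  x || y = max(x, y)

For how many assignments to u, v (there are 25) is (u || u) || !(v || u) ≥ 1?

value 1: 6 assignments (counts)
value 3/4: 5 assignments
value 1/2: 5 assignments
value 1/4: 5 assignments
value 0: 4 assignments
So 6 of the 25 assignments meet the threshold.

6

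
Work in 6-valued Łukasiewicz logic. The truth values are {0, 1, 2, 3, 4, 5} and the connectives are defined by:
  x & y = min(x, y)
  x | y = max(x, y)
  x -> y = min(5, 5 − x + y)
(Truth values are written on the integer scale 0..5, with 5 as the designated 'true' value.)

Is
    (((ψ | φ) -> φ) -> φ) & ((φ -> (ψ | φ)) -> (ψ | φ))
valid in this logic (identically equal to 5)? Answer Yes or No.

No

Counterexample: take φ = 0, ψ = 0.
ψ | φ = 0 | 0 = 0
(ψ | φ) -> φ = 0 -> 0 = 5
((ψ | φ) -> φ) -> φ = 5 -> 0 = 0
φ -> (ψ | φ) = 0 -> 0 = 5
(φ -> (ψ | φ)) -> (ψ | φ) = 5 -> 0 = 0
(((ψ | φ) -> φ) -> φ) & ((φ -> (ψ | φ)) -> (ψ | φ)) = 0 & 0 = 0
This gives 0 ≠ 5.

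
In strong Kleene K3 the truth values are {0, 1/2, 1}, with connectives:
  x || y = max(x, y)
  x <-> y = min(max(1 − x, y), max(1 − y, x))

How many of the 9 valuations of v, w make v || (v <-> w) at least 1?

4

v = 0, w = 0 ↦ 1  ≥
v = 0, w = 1/2 ↦ 1/2  <
v = 0, w = 1 ↦ 0  <
v = 1/2, w = 0 ↦ 1/2  <
v = 1/2, w = 1/2 ↦ 1/2  <
v = 1/2, w = 1 ↦ 1/2  <
v = 1, w = 0 ↦ 1  ≥
v = 1, w = 1/2 ↦ 1  ≥
v = 1, w = 1 ↦ 1  ≥
So 4 of the 9 assignments meet the threshold.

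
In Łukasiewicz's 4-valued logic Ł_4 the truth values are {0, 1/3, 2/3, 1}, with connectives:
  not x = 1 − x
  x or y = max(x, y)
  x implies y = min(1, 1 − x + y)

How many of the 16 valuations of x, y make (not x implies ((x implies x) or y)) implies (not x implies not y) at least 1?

x = 0, y = 0 ↦ 1  ≥
x = 0, y = 1/3 ↦ 2/3  <
x = 0, y = 2/3 ↦ 1/3  <
x = 0, y = 1 ↦ 0  <
x = 1/3, y = 0 ↦ 1  ≥
x = 1/3, y = 1/3 ↦ 1  ≥
x = 1/3, y = 2/3 ↦ 2/3  <
x = 1/3, y = 1 ↦ 1/3  <
x = 2/3, y = 0 ↦ 1  ≥
x = 2/3, y = 1/3 ↦ 1  ≥
x = 2/3, y = 2/3 ↦ 1  ≥
x = 2/3, y = 1 ↦ 2/3  <
x = 1, y = 0 ↦ 1  ≥
x = 1, y = 1/3 ↦ 1  ≥
x = 1, y = 2/3 ↦ 1  ≥
x = 1, y = 1 ↦ 1  ≥
So 10 of the 16 assignments meet the threshold.

10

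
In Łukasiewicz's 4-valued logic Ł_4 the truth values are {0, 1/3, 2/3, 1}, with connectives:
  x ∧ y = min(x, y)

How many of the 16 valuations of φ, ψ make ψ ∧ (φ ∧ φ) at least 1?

1

φ = 0, ψ = 0 ↦ 0  <
φ = 0, ψ = 1/3 ↦ 0  <
φ = 0, ψ = 2/3 ↦ 0  <
φ = 0, ψ = 1 ↦ 0  <
φ = 1/3, ψ = 0 ↦ 0  <
φ = 1/3, ψ = 1/3 ↦ 1/3  <
φ = 1/3, ψ = 2/3 ↦ 1/3  <
φ = 1/3, ψ = 1 ↦ 1/3  <
φ = 2/3, ψ = 0 ↦ 0  <
φ = 2/3, ψ = 1/3 ↦ 1/3  <
φ = 2/3, ψ = 2/3 ↦ 2/3  <
φ = 2/3, ψ = 1 ↦ 2/3  <
φ = 1, ψ = 0 ↦ 0  <
φ = 1, ψ = 1/3 ↦ 1/3  <
φ = 1, ψ = 2/3 ↦ 2/3  <
φ = 1, ψ = 1 ↦ 1  ≥
So 1 of the 16 assignments meets the threshold.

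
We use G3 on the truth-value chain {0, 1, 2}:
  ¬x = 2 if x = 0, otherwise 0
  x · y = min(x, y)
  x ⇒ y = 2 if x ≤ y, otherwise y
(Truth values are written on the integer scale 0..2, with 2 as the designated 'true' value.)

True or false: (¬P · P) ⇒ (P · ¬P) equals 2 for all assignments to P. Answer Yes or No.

Yes

P = 0 ↦ 2
P = 1 ↦ 2
P = 2 ↦ 2
Every assignment gives a value ≥ 2.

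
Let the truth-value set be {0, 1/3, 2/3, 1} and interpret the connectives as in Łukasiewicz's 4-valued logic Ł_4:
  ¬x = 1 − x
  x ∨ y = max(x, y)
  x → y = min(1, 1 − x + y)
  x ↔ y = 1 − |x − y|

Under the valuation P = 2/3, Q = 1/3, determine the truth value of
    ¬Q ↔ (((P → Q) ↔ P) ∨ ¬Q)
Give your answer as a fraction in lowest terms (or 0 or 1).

2/3

¬Q = ¬1/3 = 2/3
P → Q = 2/3 → 1/3 = 2/3
(P → Q) ↔ P = 2/3 ↔ 2/3 = 1
¬Q = ¬1/3 = 2/3
((P → Q) ↔ P) ∨ ¬Q = 1 ∨ 2/3 = 1
¬Q ↔ (((P → Q) ↔ P) ∨ ¬Q) = 2/3 ↔ 1 = 2/3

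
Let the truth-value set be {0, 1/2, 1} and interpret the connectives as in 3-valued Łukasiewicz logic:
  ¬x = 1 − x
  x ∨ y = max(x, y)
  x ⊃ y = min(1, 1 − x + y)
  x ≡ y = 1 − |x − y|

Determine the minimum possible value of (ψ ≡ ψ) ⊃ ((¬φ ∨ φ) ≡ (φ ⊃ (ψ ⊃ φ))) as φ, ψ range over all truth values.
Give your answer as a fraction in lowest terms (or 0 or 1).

Take φ = 1/2, ψ = 0:
ψ ≡ ψ = 0 ≡ 0 = 1
¬φ = ¬1/2 = 1/2
¬φ ∨ φ = 1/2 ∨ 1/2 = 1/2
ψ ⊃ φ = 0 ⊃ 1/2 = 1
φ ⊃ (ψ ⊃ φ) = 1/2 ⊃ 1 = 1
(¬φ ∨ φ) ≡ (φ ⊃ (ψ ⊃ φ)) = 1/2 ≡ 1 = 1/2
(ψ ≡ ψ) ⊃ ((¬φ ∨ φ) ≡ (φ ⊃ (ψ ⊃ φ))) = 1 ⊃ 1/2 = 1/2
No assignment yields a value below 1/2, so this is the minimum.

1/2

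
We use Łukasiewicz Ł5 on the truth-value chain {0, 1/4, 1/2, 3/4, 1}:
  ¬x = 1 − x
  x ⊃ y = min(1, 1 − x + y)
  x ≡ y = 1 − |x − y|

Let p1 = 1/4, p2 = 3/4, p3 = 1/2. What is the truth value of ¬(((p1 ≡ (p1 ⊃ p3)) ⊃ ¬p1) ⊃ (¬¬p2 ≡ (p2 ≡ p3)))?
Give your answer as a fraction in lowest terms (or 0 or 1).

0

p1 ⊃ p3 = 1/4 ⊃ 1/2 = 1
p1 ≡ (p1 ⊃ p3) = 1/4 ≡ 1 = 1/4
¬p1 = ¬1/4 = 3/4
(p1 ≡ (p1 ⊃ p3)) ⊃ ¬p1 = 1/4 ⊃ 3/4 = 1
¬p2 = ¬3/4 = 1/4
¬¬p2 = ¬1/4 = 3/4
p2 ≡ p3 = 3/4 ≡ 1/2 = 3/4
¬¬p2 ≡ (p2 ≡ p3) = 3/4 ≡ 3/4 = 1
((p1 ≡ (p1 ⊃ p3)) ⊃ ¬p1) ⊃ (¬¬p2 ≡ (p2 ≡ p3)) = 1 ⊃ 1 = 1
¬(((p1 ≡ (p1 ⊃ p3)) ⊃ ¬p1) ⊃ (¬¬p2 ≡ (p2 ≡ p3))) = ¬1 = 0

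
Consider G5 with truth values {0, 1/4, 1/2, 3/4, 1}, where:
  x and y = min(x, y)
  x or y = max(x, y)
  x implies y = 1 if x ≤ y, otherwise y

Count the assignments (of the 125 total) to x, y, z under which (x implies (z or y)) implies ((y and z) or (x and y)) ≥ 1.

value 1: 29 assignments (counts)
value 3/4: 19 assignments
value 1/2: 25 assignments
value 1/4: 27 assignments
value 0: 25 assignments
So 29 of the 125 assignments meet the threshold.

29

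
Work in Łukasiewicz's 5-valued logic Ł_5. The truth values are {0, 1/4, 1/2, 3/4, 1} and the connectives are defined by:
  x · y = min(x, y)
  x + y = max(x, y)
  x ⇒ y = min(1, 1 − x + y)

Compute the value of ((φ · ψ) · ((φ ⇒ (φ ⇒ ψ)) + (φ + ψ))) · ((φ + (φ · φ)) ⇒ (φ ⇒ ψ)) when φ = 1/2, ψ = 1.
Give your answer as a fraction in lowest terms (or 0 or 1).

1/2

φ · ψ = 1/2 · 1 = 1/2
φ ⇒ ψ = 1/2 ⇒ 1 = 1
φ ⇒ (φ ⇒ ψ) = 1/2 ⇒ 1 = 1
φ + ψ = 1/2 + 1 = 1
(φ ⇒ (φ ⇒ ψ)) + (φ + ψ) = 1 + 1 = 1
(φ · ψ) · ((φ ⇒ (φ ⇒ ψ)) + (φ + ψ)) = 1/2 · 1 = 1/2
φ · φ = 1/2 · 1/2 = 1/2
φ + (φ · φ) = 1/2 + 1/2 = 1/2
φ ⇒ ψ = 1/2 ⇒ 1 = 1
(φ + (φ · φ)) ⇒ (φ ⇒ ψ) = 1/2 ⇒ 1 = 1
((φ · ψ) · ((φ ⇒ (φ ⇒ ψ)) + (φ + ψ))) · ((φ + (φ · φ)) ⇒ (φ ⇒ ψ)) = 1/2 · 1 = 1/2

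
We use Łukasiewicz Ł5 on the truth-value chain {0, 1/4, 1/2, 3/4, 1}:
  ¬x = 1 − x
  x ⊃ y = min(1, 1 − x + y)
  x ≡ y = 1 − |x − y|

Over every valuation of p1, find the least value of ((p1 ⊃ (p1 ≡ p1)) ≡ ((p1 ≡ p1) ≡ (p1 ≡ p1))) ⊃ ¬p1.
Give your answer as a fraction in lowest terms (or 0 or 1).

0

Take p1 = 1:
p1 ≡ p1 = 1 ≡ 1 = 1
p1 ⊃ (p1 ≡ p1) = 1 ⊃ 1 = 1
p1 ≡ p1 = 1 ≡ 1 = 1
p1 ≡ p1 = 1 ≡ 1 = 1
(p1 ≡ p1) ≡ (p1 ≡ p1) = 1 ≡ 1 = 1
(p1 ⊃ (p1 ≡ p1)) ≡ ((p1 ≡ p1) ≡ (p1 ≡ p1)) = 1 ≡ 1 = 1
¬p1 = ¬1 = 0
((p1 ⊃ (p1 ≡ p1)) ≡ ((p1 ≡ p1) ≡ (p1 ≡ p1))) ⊃ ¬p1 = 1 ⊃ 0 = 0
No assignment yields a value below 0, so this is the minimum.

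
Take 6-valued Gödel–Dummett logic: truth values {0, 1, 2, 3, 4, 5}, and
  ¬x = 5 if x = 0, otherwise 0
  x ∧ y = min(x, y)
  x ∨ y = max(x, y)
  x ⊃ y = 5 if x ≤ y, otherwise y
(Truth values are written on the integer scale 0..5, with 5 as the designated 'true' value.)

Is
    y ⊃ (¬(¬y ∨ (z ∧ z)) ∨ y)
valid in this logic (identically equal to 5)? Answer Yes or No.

Yes

At y = 2, z = 3, for instance:
¬y = ¬2 = 0
z ∧ z = 3 ∧ 3 = 3
¬y ∨ (z ∧ z) = 0 ∨ 3 = 3
¬(¬y ∨ (z ∧ z)) = ¬3 = 0
¬(¬y ∨ (z ∧ z)) ∨ y = 0 ∨ 2 = 2
y ⊃ (¬(¬y ∨ (z ∧ z)) ∨ y) = 2 ⊃ 2 = 5
and checking the remaining 35 assignments likewise gives ≥ 5 in every case.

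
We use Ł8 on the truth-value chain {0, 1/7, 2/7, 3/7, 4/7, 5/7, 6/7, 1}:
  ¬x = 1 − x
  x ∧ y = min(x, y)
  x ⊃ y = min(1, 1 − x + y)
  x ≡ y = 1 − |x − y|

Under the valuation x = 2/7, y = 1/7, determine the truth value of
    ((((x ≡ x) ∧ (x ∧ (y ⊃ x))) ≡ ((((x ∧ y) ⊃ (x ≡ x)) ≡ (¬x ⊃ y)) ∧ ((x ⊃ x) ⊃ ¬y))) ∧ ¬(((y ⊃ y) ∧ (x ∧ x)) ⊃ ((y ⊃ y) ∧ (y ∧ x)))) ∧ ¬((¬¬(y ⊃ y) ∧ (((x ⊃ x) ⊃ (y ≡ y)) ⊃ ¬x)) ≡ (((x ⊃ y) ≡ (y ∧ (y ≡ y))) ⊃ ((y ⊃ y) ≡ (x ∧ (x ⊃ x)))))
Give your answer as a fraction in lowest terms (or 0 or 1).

1/7

x ≡ x = 2/7 ≡ 2/7 = 1
y ⊃ x = 1/7 ⊃ 2/7 = 1
x ∧ (y ⊃ x) = 2/7 ∧ 1 = 2/7
(x ≡ x) ∧ (x ∧ (y ⊃ x)) = 1 ∧ 2/7 = 2/7
x ∧ y = 2/7 ∧ 1/7 = 1/7
x ≡ x = 2/7 ≡ 2/7 = 1
(x ∧ y) ⊃ (x ≡ x) = 1/7 ⊃ 1 = 1
¬x = ¬2/7 = 5/7
¬x ⊃ y = 5/7 ⊃ 1/7 = 3/7
((x ∧ y) ⊃ (x ≡ x)) ≡ (¬x ⊃ y) = 1 ≡ 3/7 = 3/7
x ⊃ x = 2/7 ⊃ 2/7 = 1
¬y = ¬1/7 = 6/7
(x ⊃ x) ⊃ ¬y = 1 ⊃ 6/7 = 6/7
(((x ∧ y) ⊃ (x ≡ x)) ≡ (¬x ⊃ y)) ∧ ((x ⊃ x) ⊃ ¬y) = 3/7 ∧ 6/7 = 3/7
((x ≡ x) ∧ (x ∧ (y ⊃ x))) ≡ ((((x ∧ y) ⊃ (x ≡ x)) ≡ (¬x ⊃ y)) ∧ ((x ⊃ x) ⊃ ¬y)) = 2/7 ≡ 3/7 = 6/7
y ⊃ y = 1/7 ⊃ 1/7 = 1
x ∧ x = 2/7 ∧ 2/7 = 2/7
(y ⊃ y) ∧ (x ∧ x) = 1 ∧ 2/7 = 2/7
y ⊃ y = 1/7 ⊃ 1/7 = 1
y ∧ x = 1/7 ∧ 2/7 = 1/7
(y ⊃ y) ∧ (y ∧ x) = 1 ∧ 1/7 = 1/7
((y ⊃ y) ∧ (x ∧ x)) ⊃ ((y ⊃ y) ∧ (y ∧ x)) = 2/7 ⊃ 1/7 = 6/7
¬(((y ⊃ y) ∧ (x ∧ x)) ⊃ ((y ⊃ y) ∧ (y ∧ x))) = ¬6/7 = 1/7
(((x ≡ x) ∧ (x ∧ (y ⊃ x))) ≡ ((((x ∧ y) ⊃ (x ≡ x)) ≡ (¬x ⊃ y)) ∧ ((x ⊃ x) ⊃ ¬y))) ∧ ¬(((y ⊃ y) ∧ (x ∧ x)) ⊃ ((y ⊃ y) ∧ (y ∧ x))) = 6/7 ∧ 1/7 = 1/7
y ⊃ y = 1/7 ⊃ 1/7 = 1
¬(y ⊃ y) = ¬1 = 0
¬¬(y ⊃ y) = ¬0 = 1
x ⊃ x = 2/7 ⊃ 2/7 = 1
y ≡ y = 1/7 ≡ 1/7 = 1
(x ⊃ x) ⊃ (y ≡ y) = 1 ⊃ 1 = 1
¬x = ¬2/7 = 5/7
((x ⊃ x) ⊃ (y ≡ y)) ⊃ ¬x = 1 ⊃ 5/7 = 5/7
¬¬(y ⊃ y) ∧ (((x ⊃ x) ⊃ (y ≡ y)) ⊃ ¬x) = 1 ∧ 5/7 = 5/7
x ⊃ y = 2/7 ⊃ 1/7 = 6/7
y ≡ y = 1/7 ≡ 1/7 = 1
y ∧ (y ≡ y) = 1/7 ∧ 1 = 1/7
(x ⊃ y) ≡ (y ∧ (y ≡ y)) = 6/7 ≡ 1/7 = 2/7
y ⊃ y = 1/7 ⊃ 1/7 = 1
x ⊃ x = 2/7 ⊃ 2/7 = 1
x ∧ (x ⊃ x) = 2/7 ∧ 1 = 2/7
(y ⊃ y) ≡ (x ∧ (x ⊃ x)) = 1 ≡ 2/7 = 2/7
((x ⊃ y) ≡ (y ∧ (y ≡ y))) ⊃ ((y ⊃ y) ≡ (x ∧ (x ⊃ x))) = 2/7 ⊃ 2/7 = 1
(¬¬(y ⊃ y) ∧ (((x ⊃ x) ⊃ (y ≡ y)) ⊃ ¬x)) ≡ (((x ⊃ y) ≡ (y ∧ (y ≡ y))) ⊃ ((y ⊃ y) ≡ (x ∧ (x ⊃ x)))) = 5/7 ≡ 1 = 5/7
¬((¬¬(y ⊃ y) ∧ (((x ⊃ x) ⊃ (y ≡ y)) ⊃ ¬x)) ≡ (((x ⊃ y) ≡ (y ∧ (y ≡ y))) ⊃ ((y ⊃ y) ≡ (x ∧ (x ⊃ x))))) = ¬5/7 = 2/7
((((x ≡ x) ∧ (x ∧ (y ⊃ x))) ≡ ((((x ∧ y) ⊃ (x ≡ x)) ≡ (¬x ⊃ y)) ∧ ((x ⊃ x) ⊃ ¬y))) ∧ ¬(((y ⊃ y) ∧ (x ∧ x)) ⊃ ((y ⊃ y) ∧ (y ∧ x)))) ∧ ¬((¬¬(y ⊃ y) ∧ (((x ⊃ x) ⊃ (y ≡ y)) ⊃ ¬x)) ≡ (((x ⊃ y) ≡ (y ∧ (y ≡ y))) ⊃ ((y ⊃ y) ≡ (x ∧ (x ⊃ x))))) = 1/7 ∧ 2/7 = 1/7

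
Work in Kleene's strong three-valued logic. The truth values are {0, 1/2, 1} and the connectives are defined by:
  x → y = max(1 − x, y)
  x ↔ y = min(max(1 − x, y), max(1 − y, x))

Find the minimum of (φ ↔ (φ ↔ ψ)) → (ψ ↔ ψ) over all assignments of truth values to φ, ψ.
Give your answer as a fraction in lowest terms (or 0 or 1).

1/2

Take φ = 0, ψ = 1/2:
φ ↔ ψ = 0 ↔ 1/2 = 1/2
φ ↔ (φ ↔ ψ) = 0 ↔ 1/2 = 1/2
ψ ↔ ψ = 1/2 ↔ 1/2 = 1/2
(φ ↔ (φ ↔ ψ)) → (ψ ↔ ψ) = 1/2 → 1/2 = 1/2
No assignment yields a value below 1/2, so this is the minimum.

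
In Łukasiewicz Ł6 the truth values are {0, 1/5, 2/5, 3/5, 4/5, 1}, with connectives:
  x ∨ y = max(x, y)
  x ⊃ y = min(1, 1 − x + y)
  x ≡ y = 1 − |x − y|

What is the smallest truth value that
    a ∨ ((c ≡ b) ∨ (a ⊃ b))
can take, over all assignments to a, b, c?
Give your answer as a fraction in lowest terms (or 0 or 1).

3/5

Take a = 2/5, b = 0, c = 2/5:
c ≡ b = 2/5 ≡ 0 = 3/5
a ⊃ b = 2/5 ⊃ 0 = 3/5
(c ≡ b) ∨ (a ⊃ b) = 3/5 ∨ 3/5 = 3/5
a ∨ ((c ≡ b) ∨ (a ⊃ b)) = 2/5 ∨ 3/5 = 3/5
No assignment yields a value below 3/5, so this is the minimum.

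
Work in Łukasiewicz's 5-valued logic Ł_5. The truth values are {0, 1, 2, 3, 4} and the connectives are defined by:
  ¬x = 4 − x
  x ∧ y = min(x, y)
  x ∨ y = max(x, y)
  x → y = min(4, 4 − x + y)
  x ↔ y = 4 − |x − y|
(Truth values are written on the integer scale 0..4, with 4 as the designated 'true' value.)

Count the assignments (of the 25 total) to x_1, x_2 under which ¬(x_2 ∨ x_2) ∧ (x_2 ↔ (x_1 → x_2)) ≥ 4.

1

value 4: 1 assignment (counts)
value 3: 3 assignments
value 2: 7 assignments
value 1: 8 assignments
value 0: 6 assignments
So 1 of the 25 assignments meets the threshold.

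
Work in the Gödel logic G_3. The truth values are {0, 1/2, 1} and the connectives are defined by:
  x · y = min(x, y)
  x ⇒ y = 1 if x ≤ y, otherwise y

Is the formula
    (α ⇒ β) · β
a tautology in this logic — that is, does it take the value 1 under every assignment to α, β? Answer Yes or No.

Counterexample: take α = 0, β = 0.
α ⇒ β = 0 ⇒ 0 = 1
(α ⇒ β) · β = 1 · 0 = 0
This gives 0 ≠ 1.

No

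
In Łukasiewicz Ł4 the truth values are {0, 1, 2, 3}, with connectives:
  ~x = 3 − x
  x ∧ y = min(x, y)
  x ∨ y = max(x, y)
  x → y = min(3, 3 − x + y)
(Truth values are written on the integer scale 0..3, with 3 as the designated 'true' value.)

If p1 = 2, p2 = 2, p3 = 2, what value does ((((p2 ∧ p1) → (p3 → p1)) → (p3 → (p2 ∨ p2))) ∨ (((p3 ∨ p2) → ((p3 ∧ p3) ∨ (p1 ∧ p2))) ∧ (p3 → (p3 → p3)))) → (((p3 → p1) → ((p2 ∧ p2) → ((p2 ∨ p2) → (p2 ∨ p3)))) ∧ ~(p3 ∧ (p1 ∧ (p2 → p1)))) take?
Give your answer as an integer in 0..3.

p2 ∧ p1 = 2 ∧ 2 = 2
p3 → p1 = 2 → 2 = 3
(p2 ∧ p1) → (p3 → p1) = 2 → 3 = 3
p2 ∨ p2 = 2 ∨ 2 = 2
p3 → (p2 ∨ p2) = 2 → 2 = 3
((p2 ∧ p1) → (p3 → p1)) → (p3 → (p2 ∨ p2)) = 3 → 3 = 3
p3 ∨ p2 = 2 ∨ 2 = 2
p3 ∧ p3 = 2 ∧ 2 = 2
p1 ∧ p2 = 2 ∧ 2 = 2
(p3 ∧ p3) ∨ (p1 ∧ p2) = 2 ∨ 2 = 2
(p3 ∨ p2) → ((p3 ∧ p3) ∨ (p1 ∧ p2)) = 2 → 2 = 3
p3 → p3 = 2 → 2 = 3
p3 → (p3 → p3) = 2 → 3 = 3
((p3 ∨ p2) → ((p3 ∧ p3) ∨ (p1 ∧ p2))) ∧ (p3 → (p3 → p3)) = 3 ∧ 3 = 3
(((p2 ∧ p1) → (p3 → p1)) → (p3 → (p2 ∨ p2))) ∨ (((p3 ∨ p2) → ((p3 ∧ p3) ∨ (p1 ∧ p2))) ∧ (p3 → (p3 → p3))) = 3 ∨ 3 = 3
p3 → p1 = 2 → 2 = 3
p2 ∧ p2 = 2 ∧ 2 = 2
p2 ∨ p2 = 2 ∨ 2 = 2
p2 ∨ p3 = 2 ∨ 2 = 2
(p2 ∨ p2) → (p2 ∨ p3) = 2 → 2 = 3
(p2 ∧ p2) → ((p2 ∨ p2) → (p2 ∨ p3)) = 2 → 3 = 3
(p3 → p1) → ((p2 ∧ p2) → ((p2 ∨ p2) → (p2 ∨ p3))) = 3 → 3 = 3
p2 → p1 = 2 → 2 = 3
p1 ∧ (p2 → p1) = 2 ∧ 3 = 2
p3 ∧ (p1 ∧ (p2 → p1)) = 2 ∧ 2 = 2
~(p3 ∧ (p1 ∧ (p2 → p1))) = ~2 = 1
((p3 → p1) → ((p2 ∧ p2) → ((p2 ∨ p2) → (p2 ∨ p3)))) ∧ ~(p3 ∧ (p1 ∧ (p2 → p1))) = 3 ∧ 1 = 1
((((p2 ∧ p1) → (p3 → p1)) → (p3 → (p2 ∨ p2))) ∨ (((p3 ∨ p2) → ((p3 ∧ p3) ∨ (p1 ∧ p2))) ∧ (p3 → (p3 → p3)))) → (((p3 → p1) → ((p2 ∧ p2) → ((p2 ∨ p2) → (p2 ∨ p3)))) ∧ ~(p3 ∧ (p1 ∧ (p2 → p1)))) = 3 → 1 = 1

1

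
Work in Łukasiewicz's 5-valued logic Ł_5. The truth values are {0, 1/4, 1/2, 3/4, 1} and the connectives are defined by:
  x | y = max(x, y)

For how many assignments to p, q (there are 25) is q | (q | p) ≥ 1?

value 1: 9 assignments (counts)
value 3/4: 7 assignments
value 1/2: 5 assignments
value 1/4: 3 assignments
value 0: 1 assignment
So 9 of the 25 assignments meet the threshold.

9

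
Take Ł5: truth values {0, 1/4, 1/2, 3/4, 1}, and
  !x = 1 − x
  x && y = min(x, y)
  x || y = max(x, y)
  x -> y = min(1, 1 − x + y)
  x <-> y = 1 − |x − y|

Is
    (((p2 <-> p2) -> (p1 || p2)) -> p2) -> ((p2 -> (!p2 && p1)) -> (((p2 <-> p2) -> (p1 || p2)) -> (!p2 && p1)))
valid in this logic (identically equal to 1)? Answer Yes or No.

Yes

At p1 = 0, p2 = 1/2, for instance:
p2 <-> p2 = 1/2 <-> 1/2 = 1
p1 || p2 = 0 || 1/2 = 1/2
(p2 <-> p2) -> (p1 || p2) = 1 -> 1/2 = 1/2
((p2 <-> p2) -> (p1 || p2)) -> p2 = 1/2 -> 1/2 = 1
!p2 = !1/2 = 1/2
!p2 && p1 = 1/2 && 0 = 0
p2 -> (!p2 && p1) = 1/2 -> 0 = 1/2
((p2 <-> p2) -> (p1 || p2)) -> (!p2 && p1) = 1/2 -> 0 = 1/2
(p2 -> (!p2 && p1)) -> (((p2 <-> p2) -> (p1 || p2)) -> (!p2 && p1)) = 1/2 -> 1/2 = 1
(((p2 <-> p2) -> (p1 || p2)) -> p2) -> ((p2 -> (!p2 && p1)) -> (((p2 <-> p2) -> (p1 || p2)) -> (!p2 && p1))) = 1 -> 1 = 1
and checking the remaining 24 assignments likewise gives ≥ 1 in every case.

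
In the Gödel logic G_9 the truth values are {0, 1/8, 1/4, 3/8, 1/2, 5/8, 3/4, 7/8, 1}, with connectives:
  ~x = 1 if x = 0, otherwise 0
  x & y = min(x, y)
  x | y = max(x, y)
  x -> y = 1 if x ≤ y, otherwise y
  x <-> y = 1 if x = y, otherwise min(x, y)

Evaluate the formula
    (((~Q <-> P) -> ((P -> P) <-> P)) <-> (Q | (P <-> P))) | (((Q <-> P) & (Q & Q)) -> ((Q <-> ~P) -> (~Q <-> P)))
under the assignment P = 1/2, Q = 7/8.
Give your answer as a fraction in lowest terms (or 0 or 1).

~Q = ~7/8 = 0
~Q <-> P = 0 <-> 1/2 = 0
P -> P = 1/2 -> 1/2 = 1
(P -> P) <-> P = 1 <-> 1/2 = 1/2
(~Q <-> P) -> ((P -> P) <-> P) = 0 -> 1/2 = 1
P <-> P = 1/2 <-> 1/2 = 1
Q | (P <-> P) = 7/8 | 1 = 1
((~Q <-> P) -> ((P -> P) <-> P)) <-> (Q | (P <-> P)) = 1 <-> 1 = 1
Q <-> P = 7/8 <-> 1/2 = 1/2
Q & Q = 7/8 & 7/8 = 7/8
(Q <-> P) & (Q & Q) = 1/2 & 7/8 = 1/2
~P = ~1/2 = 0
Q <-> ~P = 7/8 <-> 0 = 0
~Q = ~7/8 = 0
~Q <-> P = 0 <-> 1/2 = 0
(Q <-> ~P) -> (~Q <-> P) = 0 -> 0 = 1
((Q <-> P) & (Q & Q)) -> ((Q <-> ~P) -> (~Q <-> P)) = 1/2 -> 1 = 1
(((~Q <-> P) -> ((P -> P) <-> P)) <-> (Q | (P <-> P))) | (((Q <-> P) & (Q & Q)) -> ((Q <-> ~P) -> (~Q <-> P))) = 1 | 1 = 1

1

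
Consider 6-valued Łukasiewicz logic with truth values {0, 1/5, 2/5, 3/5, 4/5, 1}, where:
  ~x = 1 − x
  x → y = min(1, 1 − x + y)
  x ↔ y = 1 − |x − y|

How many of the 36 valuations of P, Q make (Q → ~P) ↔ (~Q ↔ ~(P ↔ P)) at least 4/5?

10

value 1: 3 assignments (counts)
value 4/5: 7 assignments (counts)
value 3/5: 6 assignments
value 2/5: 7 assignments
value 1/5: 6 assignments
value 0: 7 assignments
So 10 of the 36 assignments meet the threshold.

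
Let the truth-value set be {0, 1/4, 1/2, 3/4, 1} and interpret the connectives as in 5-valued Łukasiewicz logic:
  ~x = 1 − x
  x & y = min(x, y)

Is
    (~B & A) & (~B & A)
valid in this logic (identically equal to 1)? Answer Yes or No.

No

Counterexample: take A = 0, B = 0.
~B = ~0 = 1
~B & A = 1 & 0 = 0
(~B & A) & (~B & A) = 0 & 0 = 0
This gives 0 ≠ 1.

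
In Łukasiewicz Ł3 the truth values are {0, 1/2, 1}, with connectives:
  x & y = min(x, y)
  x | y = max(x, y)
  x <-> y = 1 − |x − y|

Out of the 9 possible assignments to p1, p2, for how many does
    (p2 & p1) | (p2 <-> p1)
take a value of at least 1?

p1 = 0, p2 = 0 ↦ 1  ≥
p1 = 0, p2 = 1/2 ↦ 1/2  <
p1 = 0, p2 = 1 ↦ 0  <
p1 = 1/2, p2 = 0 ↦ 1/2  <
p1 = 1/2, p2 = 1/2 ↦ 1  ≥
p1 = 1/2, p2 = 1 ↦ 1/2  <
p1 = 1, p2 = 0 ↦ 0  <
p1 = 1, p2 = 1/2 ↦ 1/2  <
p1 = 1, p2 = 1 ↦ 1  ≥
So 3 of the 9 assignments meet the threshold.

3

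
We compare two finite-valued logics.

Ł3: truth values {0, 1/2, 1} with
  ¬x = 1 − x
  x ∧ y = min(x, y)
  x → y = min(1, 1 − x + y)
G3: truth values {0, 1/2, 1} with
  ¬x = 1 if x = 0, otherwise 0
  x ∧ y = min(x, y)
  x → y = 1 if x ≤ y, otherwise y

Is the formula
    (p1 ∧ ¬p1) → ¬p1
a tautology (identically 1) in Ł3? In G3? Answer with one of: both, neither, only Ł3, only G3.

In Ł3: every assignment gives 1 — tautology.
In G3: every assignment gives 1 — tautology.

both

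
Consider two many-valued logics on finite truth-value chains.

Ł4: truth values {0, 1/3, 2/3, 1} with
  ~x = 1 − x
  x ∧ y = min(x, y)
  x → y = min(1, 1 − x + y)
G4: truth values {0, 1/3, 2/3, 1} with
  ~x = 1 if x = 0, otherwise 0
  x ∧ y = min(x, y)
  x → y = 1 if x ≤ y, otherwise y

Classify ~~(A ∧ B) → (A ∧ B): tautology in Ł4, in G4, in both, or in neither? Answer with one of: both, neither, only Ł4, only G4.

In Ł4: every assignment gives 1 — tautology.
In G4: at A = 1/3, B = 1/3 the value is 1/3 — not a tautology.

only Ł4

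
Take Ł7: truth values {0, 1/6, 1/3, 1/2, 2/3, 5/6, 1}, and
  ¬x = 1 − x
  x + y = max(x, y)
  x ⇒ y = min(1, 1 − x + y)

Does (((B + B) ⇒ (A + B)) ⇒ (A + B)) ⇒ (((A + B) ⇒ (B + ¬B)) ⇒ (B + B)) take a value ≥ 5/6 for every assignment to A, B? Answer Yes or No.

No

Counterexample: take A = 1/3, B = 0.
B + B = 0 + 0 = 0
A + B = 1/3 + 0 = 1/3
(B + B) ⇒ (A + B) = 0 ⇒ 1/3 = 1
A + B = 1/3 + 0 = 1/3
((B + B) ⇒ (A + B)) ⇒ (A + B) = 1 ⇒ 1/3 = 1/3
A + B = 1/3 + 0 = 1/3
¬B = ¬0 = 1
B + ¬B = 0 + 1 = 1
(A + B) ⇒ (B + ¬B) = 1/3 ⇒ 1 = 1
B + B = 0 + 0 = 0
((A + B) ⇒ (B + ¬B)) ⇒ (B + B) = 1 ⇒ 0 = 0
(((B + B) ⇒ (A + B)) ⇒ (A + B)) ⇒ (((A + B) ⇒ (B + ¬B)) ⇒ (B + B)) = 1/3 ⇒ 0 = 2/3
This gives 2/3, which is below 5/6.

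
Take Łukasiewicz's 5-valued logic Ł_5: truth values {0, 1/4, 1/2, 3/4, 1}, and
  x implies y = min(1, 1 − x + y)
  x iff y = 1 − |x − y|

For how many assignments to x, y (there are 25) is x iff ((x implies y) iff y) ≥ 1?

15

value 1: 15 assignments (counts)
value 3/4: 4 assignments
value 1/2: 3 assignments
value 1/4: 2 assignments
value 0: 1 assignment
So 15 of the 25 assignments meet the threshold.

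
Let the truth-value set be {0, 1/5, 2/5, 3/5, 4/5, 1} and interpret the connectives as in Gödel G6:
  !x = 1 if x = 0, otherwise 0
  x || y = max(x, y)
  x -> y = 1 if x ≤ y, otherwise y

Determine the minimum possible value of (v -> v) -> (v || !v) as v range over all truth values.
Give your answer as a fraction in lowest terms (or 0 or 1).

1/5

Take v = 1/5:
v -> v = 1/5 -> 1/5 = 1
!v = !1/5 = 0
v || !v = 1/5 || 0 = 1/5
(v -> v) -> (v || !v) = 1 -> 1/5 = 1/5
No assignment yields a value below 1/5, so this is the minimum.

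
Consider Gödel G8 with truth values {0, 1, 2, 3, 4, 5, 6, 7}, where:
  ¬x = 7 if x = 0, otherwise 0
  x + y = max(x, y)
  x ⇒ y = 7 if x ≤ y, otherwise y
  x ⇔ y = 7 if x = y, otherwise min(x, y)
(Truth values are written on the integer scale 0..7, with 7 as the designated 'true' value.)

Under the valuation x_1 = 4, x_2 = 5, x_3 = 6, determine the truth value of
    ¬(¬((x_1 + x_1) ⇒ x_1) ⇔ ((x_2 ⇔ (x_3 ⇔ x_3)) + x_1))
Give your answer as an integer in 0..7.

7

x_1 + x_1 = 4 + 4 = 4
(x_1 + x_1) ⇒ x_1 = 4 ⇒ 4 = 7
¬((x_1 + x_1) ⇒ x_1) = ¬7 = 0
x_3 ⇔ x_3 = 6 ⇔ 6 = 7
x_2 ⇔ (x_3 ⇔ x_3) = 5 ⇔ 7 = 5
(x_2 ⇔ (x_3 ⇔ x_3)) + x_1 = 5 + 4 = 5
¬((x_1 + x_1) ⇒ x_1) ⇔ ((x_2 ⇔ (x_3 ⇔ x_3)) + x_1) = 0 ⇔ 5 = 0
¬(¬((x_1 + x_1) ⇒ x_1) ⇔ ((x_2 ⇔ (x_3 ⇔ x_3)) + x_1)) = ¬0 = 7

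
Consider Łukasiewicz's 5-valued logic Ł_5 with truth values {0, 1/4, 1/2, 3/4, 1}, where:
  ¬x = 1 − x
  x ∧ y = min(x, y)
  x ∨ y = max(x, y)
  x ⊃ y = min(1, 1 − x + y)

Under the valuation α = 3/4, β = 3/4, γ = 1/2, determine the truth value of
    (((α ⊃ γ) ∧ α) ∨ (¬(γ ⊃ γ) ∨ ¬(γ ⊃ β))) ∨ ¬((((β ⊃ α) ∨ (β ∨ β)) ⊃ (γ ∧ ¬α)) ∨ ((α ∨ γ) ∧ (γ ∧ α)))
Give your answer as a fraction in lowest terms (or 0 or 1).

α ⊃ γ = 3/4 ⊃ 1/2 = 3/4
(α ⊃ γ) ∧ α = 3/4 ∧ 3/4 = 3/4
γ ⊃ γ = 1/2 ⊃ 1/2 = 1
¬(γ ⊃ γ) = ¬1 = 0
γ ⊃ β = 1/2 ⊃ 3/4 = 1
¬(γ ⊃ β) = ¬1 = 0
¬(γ ⊃ γ) ∨ ¬(γ ⊃ β) = 0 ∨ 0 = 0
((α ⊃ γ) ∧ α) ∨ (¬(γ ⊃ γ) ∨ ¬(γ ⊃ β)) = 3/4 ∨ 0 = 3/4
β ⊃ α = 3/4 ⊃ 3/4 = 1
β ∨ β = 3/4 ∨ 3/4 = 3/4
(β ⊃ α) ∨ (β ∨ β) = 1 ∨ 3/4 = 1
¬α = ¬3/4 = 1/4
γ ∧ ¬α = 1/2 ∧ 1/4 = 1/4
((β ⊃ α) ∨ (β ∨ β)) ⊃ (γ ∧ ¬α) = 1 ⊃ 1/4 = 1/4
α ∨ γ = 3/4 ∨ 1/2 = 3/4
γ ∧ α = 1/2 ∧ 3/4 = 1/2
(α ∨ γ) ∧ (γ ∧ α) = 3/4 ∧ 1/2 = 1/2
(((β ⊃ α) ∨ (β ∨ β)) ⊃ (γ ∧ ¬α)) ∨ ((α ∨ γ) ∧ (γ ∧ α)) = 1/4 ∨ 1/2 = 1/2
¬((((β ⊃ α) ∨ (β ∨ β)) ⊃ (γ ∧ ¬α)) ∨ ((α ∨ γ) ∧ (γ ∧ α))) = ¬1/2 = 1/2
(((α ⊃ γ) ∧ α) ∨ (¬(γ ⊃ γ) ∨ ¬(γ ⊃ β))) ∨ ¬((((β ⊃ α) ∨ (β ∨ β)) ⊃ (γ ∧ ¬α)) ∨ ((α ∨ γ) ∧ (γ ∧ α))) = 3/4 ∨ 1/2 = 3/4

3/4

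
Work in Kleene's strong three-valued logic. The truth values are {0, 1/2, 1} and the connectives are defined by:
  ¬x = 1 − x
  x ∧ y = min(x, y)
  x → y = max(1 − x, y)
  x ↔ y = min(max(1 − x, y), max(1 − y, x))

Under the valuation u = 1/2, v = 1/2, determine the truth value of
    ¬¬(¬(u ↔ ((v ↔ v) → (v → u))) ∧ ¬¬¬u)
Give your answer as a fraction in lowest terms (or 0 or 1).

v ↔ v = 1/2 ↔ 1/2 = 1/2
v → u = 1/2 → 1/2 = 1/2
(v ↔ v) → (v → u) = 1/2 → 1/2 = 1/2
u ↔ ((v ↔ v) → (v → u)) = 1/2 ↔ 1/2 = 1/2
¬(u ↔ ((v ↔ v) → (v → u))) = ¬1/2 = 1/2
¬u = ¬1/2 = 1/2
¬¬u = ¬1/2 = 1/2
¬¬¬u = ¬1/2 = 1/2
¬(u ↔ ((v ↔ v) → (v → u))) ∧ ¬¬¬u = 1/2 ∧ 1/2 = 1/2
¬(¬(u ↔ ((v ↔ v) → (v → u))) ∧ ¬¬¬u) = ¬1/2 = 1/2
¬¬(¬(u ↔ ((v ↔ v) → (v → u))) ∧ ¬¬¬u) = ¬1/2 = 1/2

1/2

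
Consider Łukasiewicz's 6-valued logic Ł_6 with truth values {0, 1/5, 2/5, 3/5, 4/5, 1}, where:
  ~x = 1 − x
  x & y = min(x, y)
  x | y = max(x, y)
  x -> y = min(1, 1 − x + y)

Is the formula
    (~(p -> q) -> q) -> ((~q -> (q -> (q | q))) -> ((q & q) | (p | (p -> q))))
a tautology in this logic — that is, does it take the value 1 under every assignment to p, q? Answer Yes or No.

No

Counterexample: take p = 2/5, q = 1/5.
p -> q = 2/5 -> 1/5 = 4/5
~(p -> q) = ~4/5 = 1/5
~(p -> q) -> q = 1/5 -> 1/5 = 1
~q = ~1/5 = 4/5
q | q = 1/5 | 1/5 = 1/5
q -> (q | q) = 1/5 -> 1/5 = 1
~q -> (q -> (q | q)) = 4/5 -> 1 = 1
q & q = 1/5 & 1/5 = 1/5
p -> q = 2/5 -> 1/5 = 4/5
p | (p -> q) = 2/5 | 4/5 = 4/5
(q & q) | (p | (p -> q)) = 1/5 | 4/5 = 4/5
(~q -> (q -> (q | q))) -> ((q & q) | (p | (p -> q))) = 1 -> 4/5 = 4/5
(~(p -> q) -> q) -> ((~q -> (q -> (q | q))) -> ((q & q) | (p | (p -> q)))) = 1 -> 4/5 = 4/5
This gives 4/5 ≠ 1.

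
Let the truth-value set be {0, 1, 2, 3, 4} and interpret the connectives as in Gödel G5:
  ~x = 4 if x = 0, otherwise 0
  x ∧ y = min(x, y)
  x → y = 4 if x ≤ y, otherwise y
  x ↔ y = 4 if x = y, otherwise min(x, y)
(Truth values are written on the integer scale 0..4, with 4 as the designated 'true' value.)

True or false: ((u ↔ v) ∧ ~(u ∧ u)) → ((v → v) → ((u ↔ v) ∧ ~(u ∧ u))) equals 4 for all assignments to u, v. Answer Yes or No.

Yes

At u = 1, v = 0, for instance:
u ↔ v = 1 ↔ 0 = 0
u ∧ u = 1 ∧ 1 = 1
~(u ∧ u) = ~1 = 0
(u ↔ v) ∧ ~(u ∧ u) = 0 ∧ 0 = 0
v → v = 0 → 0 = 4
(v → v) → ((u ↔ v) ∧ ~(u ∧ u)) = 4 → 0 = 0
((u ↔ v) ∧ ~(u ∧ u)) → ((v → v) → ((u ↔ v) ∧ ~(u ∧ u))) = 0 → 0 = 4
and checking the remaining 24 assignments likewise gives ≥ 4 in every case.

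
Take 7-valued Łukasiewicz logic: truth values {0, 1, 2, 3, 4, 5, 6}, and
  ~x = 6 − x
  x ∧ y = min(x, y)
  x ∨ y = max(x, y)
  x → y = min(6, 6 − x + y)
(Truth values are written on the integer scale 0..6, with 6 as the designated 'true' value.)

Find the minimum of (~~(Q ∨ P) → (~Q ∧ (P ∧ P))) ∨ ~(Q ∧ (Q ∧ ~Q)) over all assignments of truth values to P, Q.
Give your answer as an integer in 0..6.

Take P = 0, Q = 3:
Q ∨ P = 3 ∨ 0 = 3
~(Q ∨ P) = ~3 = 3
~~(Q ∨ P) = ~3 = 3
~Q = ~3 = 3
P ∧ P = 0 ∧ 0 = 0
~Q ∧ (P ∧ P) = 3 ∧ 0 = 0
~~(Q ∨ P) → (~Q ∧ (P ∧ P)) = 3 → 0 = 3
~Q = ~3 = 3
Q ∧ ~Q = 3 ∧ 3 = 3
Q ∧ (Q ∧ ~Q) = 3 ∧ 3 = 3
~(Q ∧ (Q ∧ ~Q)) = ~3 = 3
(~~(Q ∨ P) → (~Q ∧ (P ∧ P))) ∨ ~(Q ∧ (Q ∧ ~Q)) = 3 ∨ 3 = 3
No assignment yields a value below 3, so this is the minimum.

3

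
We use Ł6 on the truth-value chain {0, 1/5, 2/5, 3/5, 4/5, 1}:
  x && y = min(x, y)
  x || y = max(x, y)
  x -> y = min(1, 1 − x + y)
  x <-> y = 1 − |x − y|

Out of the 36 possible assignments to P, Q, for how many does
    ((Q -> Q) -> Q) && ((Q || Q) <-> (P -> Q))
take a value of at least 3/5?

18

value 1: 6 assignments (counts)
value 4/5: 6 assignments (counts)
value 3/5: 6 assignments (counts)
value 2/5: 6 assignments
value 1/5: 6 assignments
value 0: 6 assignments
So 18 of the 36 assignments meet the threshold.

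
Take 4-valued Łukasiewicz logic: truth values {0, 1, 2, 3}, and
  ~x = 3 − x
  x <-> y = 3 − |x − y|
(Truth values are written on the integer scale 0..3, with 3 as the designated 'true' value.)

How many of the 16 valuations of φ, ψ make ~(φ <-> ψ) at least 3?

2

φ = 0, ψ = 0 ↦ 0  <
φ = 0, ψ = 1 ↦ 1  <
φ = 0, ψ = 2 ↦ 2  <
φ = 0, ψ = 3 ↦ 3  ≥
φ = 1, ψ = 0 ↦ 1  <
φ = 1, ψ = 1 ↦ 0  <
φ = 1, ψ = 2 ↦ 1  <
φ = 1, ψ = 3 ↦ 2  <
φ = 2, ψ = 0 ↦ 2  <
φ = 2, ψ = 1 ↦ 1  <
φ = 2, ψ = 2 ↦ 0  <
φ = 2, ψ = 3 ↦ 1  <
φ = 3, ψ = 0 ↦ 3  ≥
φ = 3, ψ = 1 ↦ 2  <
φ = 3, ψ = 2 ↦ 1  <
φ = 3, ψ = 3 ↦ 0  <
So 2 of the 16 assignments meet the threshold.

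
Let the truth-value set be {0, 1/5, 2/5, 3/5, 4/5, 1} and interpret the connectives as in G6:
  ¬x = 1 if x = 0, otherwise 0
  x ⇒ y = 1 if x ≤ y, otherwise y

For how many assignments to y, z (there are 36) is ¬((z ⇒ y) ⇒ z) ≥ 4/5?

value 1: 6 assignments (counts)
value 0: 30 assignments
So 6 of the 36 assignments meet the threshold.

6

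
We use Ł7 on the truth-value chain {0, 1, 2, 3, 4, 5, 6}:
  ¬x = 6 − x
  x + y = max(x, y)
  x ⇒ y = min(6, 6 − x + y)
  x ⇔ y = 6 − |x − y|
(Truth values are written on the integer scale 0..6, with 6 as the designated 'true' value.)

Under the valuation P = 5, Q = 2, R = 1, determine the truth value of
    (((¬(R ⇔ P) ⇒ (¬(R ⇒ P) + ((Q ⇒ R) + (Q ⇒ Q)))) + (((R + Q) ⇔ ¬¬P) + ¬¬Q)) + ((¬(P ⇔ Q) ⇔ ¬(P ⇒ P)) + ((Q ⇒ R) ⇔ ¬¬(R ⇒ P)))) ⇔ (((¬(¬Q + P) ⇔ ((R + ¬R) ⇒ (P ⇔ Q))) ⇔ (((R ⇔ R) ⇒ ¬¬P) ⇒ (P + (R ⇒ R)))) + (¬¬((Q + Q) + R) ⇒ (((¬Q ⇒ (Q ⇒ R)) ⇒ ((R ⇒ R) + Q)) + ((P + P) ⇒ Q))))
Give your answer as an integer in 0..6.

R ⇔ P = 1 ⇔ 5 = 2
¬(R ⇔ P) = ¬2 = 4
R ⇒ P = 1 ⇒ 5 = 6
¬(R ⇒ P) = ¬6 = 0
Q ⇒ R = 2 ⇒ 1 = 5
Q ⇒ Q = 2 ⇒ 2 = 6
(Q ⇒ R) + (Q ⇒ Q) = 5 + 6 = 6
¬(R ⇒ P) + ((Q ⇒ R) + (Q ⇒ Q)) = 0 + 6 = 6
¬(R ⇔ P) ⇒ (¬(R ⇒ P) + ((Q ⇒ R) + (Q ⇒ Q))) = 4 ⇒ 6 = 6
R + Q = 1 + 2 = 2
¬P = ¬5 = 1
¬¬P = ¬1 = 5
(R + Q) ⇔ ¬¬P = 2 ⇔ 5 = 3
¬Q = ¬2 = 4
¬¬Q = ¬4 = 2
((R + Q) ⇔ ¬¬P) + ¬¬Q = 3 + 2 = 3
(¬(R ⇔ P) ⇒ (¬(R ⇒ P) + ((Q ⇒ R) + (Q ⇒ Q)))) + (((R + Q) ⇔ ¬¬P) + ¬¬Q) = 6 + 3 = 6
P ⇔ Q = 5 ⇔ 2 = 3
¬(P ⇔ Q) = ¬3 = 3
P ⇒ P = 5 ⇒ 5 = 6
¬(P ⇒ P) = ¬6 = 0
¬(P ⇔ Q) ⇔ ¬(P ⇒ P) = 3 ⇔ 0 = 3
Q ⇒ R = 2 ⇒ 1 = 5
R ⇒ P = 1 ⇒ 5 = 6
¬(R ⇒ P) = ¬6 = 0
¬¬(R ⇒ P) = ¬0 = 6
(Q ⇒ R) ⇔ ¬¬(R ⇒ P) = 5 ⇔ 6 = 5
(¬(P ⇔ Q) ⇔ ¬(P ⇒ P)) + ((Q ⇒ R) ⇔ ¬¬(R ⇒ P)) = 3 + 5 = 5
((¬(R ⇔ P) ⇒ (¬(R ⇒ P) + ((Q ⇒ R) + (Q ⇒ Q)))) + (((R + Q) ⇔ ¬¬P) + ¬¬Q)) + ((¬(P ⇔ Q) ⇔ ¬(P ⇒ P)) + ((Q ⇒ R) ⇔ ¬¬(R ⇒ P))) = 6 + 5 = 6
¬Q = ¬2 = 4
¬Q + P = 4 + 5 = 5
¬(¬Q + P) = ¬5 = 1
¬R = ¬1 = 5
R + ¬R = 1 + 5 = 5
P ⇔ Q = 5 ⇔ 2 = 3
(R + ¬R) ⇒ (P ⇔ Q) = 5 ⇒ 3 = 4
¬(¬Q + P) ⇔ ((R + ¬R) ⇒ (P ⇔ Q)) = 1 ⇔ 4 = 3
R ⇔ R = 1 ⇔ 1 = 6
¬P = ¬5 = 1
¬¬P = ¬1 = 5
(R ⇔ R) ⇒ ¬¬P = 6 ⇒ 5 = 5
R ⇒ R = 1 ⇒ 1 = 6
P + (R ⇒ R) = 5 + 6 = 6
((R ⇔ R) ⇒ ¬¬P) ⇒ (P + (R ⇒ R)) = 5 ⇒ 6 = 6
(¬(¬Q + P) ⇔ ((R + ¬R) ⇒ (P ⇔ Q))) ⇔ (((R ⇔ R) ⇒ ¬¬P) ⇒ (P + (R ⇒ R))) = 3 ⇔ 6 = 3
Q + Q = 2 + 2 = 2
(Q + Q) + R = 2 + 1 = 2
¬((Q + Q) + R) = ¬2 = 4
¬¬((Q + Q) + R) = ¬4 = 2
¬Q = ¬2 = 4
Q ⇒ R = 2 ⇒ 1 = 5
¬Q ⇒ (Q ⇒ R) = 4 ⇒ 5 = 6
R ⇒ R = 1 ⇒ 1 = 6
(R ⇒ R) + Q = 6 + 2 = 6
(¬Q ⇒ (Q ⇒ R)) ⇒ ((R ⇒ R) + Q) = 6 ⇒ 6 = 6
P + P = 5 + 5 = 5
(P + P) ⇒ Q = 5 ⇒ 2 = 3
((¬Q ⇒ (Q ⇒ R)) ⇒ ((R ⇒ R) + Q)) + ((P + P) ⇒ Q) = 6 + 3 = 6
¬¬((Q + Q) + R) ⇒ (((¬Q ⇒ (Q ⇒ R)) ⇒ ((R ⇒ R) + Q)) + ((P + P) ⇒ Q)) = 2 ⇒ 6 = 6
((¬(¬Q + P) ⇔ ((R + ¬R) ⇒ (P ⇔ Q))) ⇔ (((R ⇔ R) ⇒ ¬¬P) ⇒ (P + (R ⇒ R)))) + (¬¬((Q + Q) + R) ⇒ (((¬Q ⇒ (Q ⇒ R)) ⇒ ((R ⇒ R) + Q)) + ((P + P) ⇒ Q))) = 3 + 6 = 6
(((¬(R ⇔ P) ⇒ (¬(R ⇒ P) + ((Q ⇒ R) + (Q ⇒ Q)))) + (((R + Q) ⇔ ¬¬P) + ¬¬Q)) + ((¬(P ⇔ Q) ⇔ ¬(P ⇒ P)) + ((Q ⇒ R) ⇔ ¬¬(R ⇒ P)))) ⇔ (((¬(¬Q + P) ⇔ ((R + ¬R) ⇒ (P ⇔ Q))) ⇔ (((R ⇔ R) ⇒ ¬¬P) ⇒ (P + (R ⇒ R)))) + (¬¬((Q + Q) + R) ⇒ (((¬Q ⇒ (Q ⇒ R)) ⇒ ((R ⇒ R) + Q)) + ((P + P) ⇒ Q)))) = 6 ⇔ 6 = 6

6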